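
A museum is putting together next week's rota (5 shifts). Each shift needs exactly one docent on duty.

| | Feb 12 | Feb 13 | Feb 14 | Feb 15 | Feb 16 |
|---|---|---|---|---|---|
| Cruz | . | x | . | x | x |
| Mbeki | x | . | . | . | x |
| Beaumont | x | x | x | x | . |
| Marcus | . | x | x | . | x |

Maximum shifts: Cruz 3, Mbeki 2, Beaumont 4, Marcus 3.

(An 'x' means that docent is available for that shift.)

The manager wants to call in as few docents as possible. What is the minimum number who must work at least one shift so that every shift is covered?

5 slots to fill and no one can take more than 4, so at least ⌈5/4⌉ = 2 docents are needed.
Cruz and Beaumont alone can cover everything: Feb 12→Beaumont, Feb 13→Cruz, Feb 14→Beaumont, Feb 15→Cruz, Feb 16→Cruz.

2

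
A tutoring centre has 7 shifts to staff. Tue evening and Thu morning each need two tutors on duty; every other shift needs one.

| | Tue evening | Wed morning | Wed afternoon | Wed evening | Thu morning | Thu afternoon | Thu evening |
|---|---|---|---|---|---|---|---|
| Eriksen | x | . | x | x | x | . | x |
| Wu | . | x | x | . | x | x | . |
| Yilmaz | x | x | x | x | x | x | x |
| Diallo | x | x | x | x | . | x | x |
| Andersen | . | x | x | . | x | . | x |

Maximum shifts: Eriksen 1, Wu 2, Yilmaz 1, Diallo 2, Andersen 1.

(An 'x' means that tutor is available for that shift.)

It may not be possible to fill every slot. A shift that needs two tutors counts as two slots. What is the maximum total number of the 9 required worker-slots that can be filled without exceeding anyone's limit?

Total capacity across all tutors is 1+2+1+2+1 = 7, and 9 slots are needed, so at most 7 can be filled.
An assignment achieving 7: Tue evening→Eriksen+Yilmaz, Wed morning→Wu, Wed evening→Diallo, Thu morning→Andersen, Thu afternoon→Wu, Thu evening→Diallo.
Loads: Eriksen 1/1, Wu 2/2, Yilmaz 1/1, Diallo 2/2, Andersen 1/1.

7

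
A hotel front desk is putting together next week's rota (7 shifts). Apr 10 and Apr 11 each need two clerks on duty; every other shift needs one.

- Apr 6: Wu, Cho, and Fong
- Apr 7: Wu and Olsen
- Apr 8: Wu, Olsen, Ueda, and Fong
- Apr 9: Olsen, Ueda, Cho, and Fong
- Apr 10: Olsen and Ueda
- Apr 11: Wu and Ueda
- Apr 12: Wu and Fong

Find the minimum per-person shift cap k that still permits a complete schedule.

With 5 clerks and 9 worker-slots to fill, someone must work at least ⌈9/5⌉ = 2 shifts, so k ≥ 2.
k = 2 works: Apr 6→Cho, Apr 7→Wu, Apr 8→Olsen, Apr 9→Cho, Apr 10→Olsen+Ueda, Apr 11→Wu+Ueda, Apr 12→Fong.
Loads: Wu 2, Olsen 2, Ueda 2, Cho 2, Fong 1 — all ≤ 2.

2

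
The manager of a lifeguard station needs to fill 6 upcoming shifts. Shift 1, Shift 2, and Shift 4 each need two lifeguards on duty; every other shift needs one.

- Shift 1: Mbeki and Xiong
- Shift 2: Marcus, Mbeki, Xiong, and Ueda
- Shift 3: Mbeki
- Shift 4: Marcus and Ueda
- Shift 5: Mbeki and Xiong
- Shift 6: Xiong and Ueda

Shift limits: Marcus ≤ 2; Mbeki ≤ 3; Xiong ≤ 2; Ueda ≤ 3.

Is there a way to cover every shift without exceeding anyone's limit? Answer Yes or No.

Yes

Shift 1 can only be covered by Mbeki and Xiong, so that assignment is forced.
Shift 3 can only be covered by Mbeki, so that assignment is forced.
Shift 4 can only be covered by Marcus and Ueda, so that assignment is forced.
One valid schedule: Shift 1→Mbeki+Xiong, Shift 2→Marcus+Ueda, Shift 3→Mbeki, Shift 4→Marcus+Ueda, Shift 5→Mbeki, Shift 6→Xiong.
Loads: Marcus 2/2, Mbeki 3/3, Xiong 2/2, Ueda 2/3 — all within limits.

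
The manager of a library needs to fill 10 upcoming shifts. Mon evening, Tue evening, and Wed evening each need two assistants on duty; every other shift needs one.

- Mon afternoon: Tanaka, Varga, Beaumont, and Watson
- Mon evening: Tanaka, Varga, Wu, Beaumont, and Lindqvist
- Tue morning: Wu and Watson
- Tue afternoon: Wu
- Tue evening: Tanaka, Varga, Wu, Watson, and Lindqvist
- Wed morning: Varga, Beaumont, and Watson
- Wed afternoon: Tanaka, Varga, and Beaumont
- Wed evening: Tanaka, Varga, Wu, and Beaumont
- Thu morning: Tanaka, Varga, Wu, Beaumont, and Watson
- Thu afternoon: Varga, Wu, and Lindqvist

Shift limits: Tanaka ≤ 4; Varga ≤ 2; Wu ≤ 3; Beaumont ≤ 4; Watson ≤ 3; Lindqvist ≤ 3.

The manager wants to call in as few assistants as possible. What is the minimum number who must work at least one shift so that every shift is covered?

13 slots to fill and no one can take more than 4, so at least ⌈13/4⌉ = 4 assistants are needed.
Tanaka, Varga, Wu, and Beaumont alone can cover everything: Mon afternoon→Tanaka, Mon evening→Tanaka+Beaumont, Tue morning→Wu, Tue afternoon→Wu, Tue evening→Tanaka+Wu, Wed morning→Varga, Wed afternoon→Beaumont, Wed evening→Tanaka+Beaumont, Thu morning→Beaumont, Thu afternoon→Varga.

4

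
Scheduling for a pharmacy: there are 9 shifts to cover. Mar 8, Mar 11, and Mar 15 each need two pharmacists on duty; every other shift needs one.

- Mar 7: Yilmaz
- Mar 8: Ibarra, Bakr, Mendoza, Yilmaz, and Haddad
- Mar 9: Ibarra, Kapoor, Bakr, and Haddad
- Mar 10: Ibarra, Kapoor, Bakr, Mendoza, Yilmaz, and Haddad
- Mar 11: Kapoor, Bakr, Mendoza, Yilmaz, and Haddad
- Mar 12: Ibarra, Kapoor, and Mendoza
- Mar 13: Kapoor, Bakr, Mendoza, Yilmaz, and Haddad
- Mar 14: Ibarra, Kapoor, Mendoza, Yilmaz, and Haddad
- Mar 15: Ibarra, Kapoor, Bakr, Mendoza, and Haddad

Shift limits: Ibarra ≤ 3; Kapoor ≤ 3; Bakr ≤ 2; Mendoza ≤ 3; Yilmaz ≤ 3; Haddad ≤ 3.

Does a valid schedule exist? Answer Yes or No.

Yes

Mar 7 can only be covered by Yilmaz, so that assignment is forced.
One valid schedule: Mar 7→Yilmaz, Mar 8→Bakr+Mendoza, Mar 9→Ibarra, Mar 10→Kapoor, Mar 11→Kapoor+Bakr, Mar 12→Ibarra, Mar 13→Kapoor, Mar 14→Ibarra, Mar 15→Mendoza+Haddad.
Loads: Ibarra 3/3, Kapoor 3/3, Bakr 2/2, Mendoza 2/3, Yilmaz 1/3, Haddad 1/3 — all within limits.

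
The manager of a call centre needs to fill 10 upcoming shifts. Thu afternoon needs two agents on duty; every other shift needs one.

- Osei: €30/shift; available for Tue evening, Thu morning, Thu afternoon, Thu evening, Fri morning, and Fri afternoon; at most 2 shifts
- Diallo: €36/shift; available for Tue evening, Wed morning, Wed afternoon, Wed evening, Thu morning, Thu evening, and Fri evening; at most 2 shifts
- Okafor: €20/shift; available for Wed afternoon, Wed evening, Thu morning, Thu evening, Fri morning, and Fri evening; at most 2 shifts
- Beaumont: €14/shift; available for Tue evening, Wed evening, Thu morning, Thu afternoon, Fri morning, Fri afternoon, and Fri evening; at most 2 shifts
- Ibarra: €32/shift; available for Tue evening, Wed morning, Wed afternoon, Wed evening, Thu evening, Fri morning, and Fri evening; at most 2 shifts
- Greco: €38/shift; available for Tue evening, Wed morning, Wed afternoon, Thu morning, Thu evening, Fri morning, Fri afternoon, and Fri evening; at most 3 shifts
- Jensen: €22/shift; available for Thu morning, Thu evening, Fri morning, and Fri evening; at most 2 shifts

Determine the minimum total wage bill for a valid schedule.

€272

Thu afternoon can only be covered by Osei and Beaumont, so that assignment is forced.
Picking the cheapest available agent for each shift independently would cost €200, but that ignores the shift limits.
An optimal schedule: Tue evening→Osei, Wed morning→Ibarra, Wed afternoon→Okafor, Wed evening→Okafor, Thu morning→Jensen, Thu afternoon→Beaumont+Osei, Thu evening→Jensen, Fri morning→Ibarra, Fri afternoon→Beaumont, Fri evening→Diallo.
Total: 30 + 32 + 20 + 20 + 22 + 14 + 30 + 22 + 32 + 14 + 36 = €272.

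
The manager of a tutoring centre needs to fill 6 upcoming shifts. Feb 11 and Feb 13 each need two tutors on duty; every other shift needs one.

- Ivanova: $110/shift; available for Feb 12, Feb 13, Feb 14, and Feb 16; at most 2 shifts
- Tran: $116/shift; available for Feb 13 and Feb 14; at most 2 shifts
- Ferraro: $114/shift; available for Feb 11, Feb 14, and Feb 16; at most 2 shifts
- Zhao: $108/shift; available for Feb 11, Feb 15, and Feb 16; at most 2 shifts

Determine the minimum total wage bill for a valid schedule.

$896

Feb 11 can only be covered by Ferraro and Zhao, so that assignment is forced.
Feb 12 can only be covered by Ivanova, so that assignment is forced.
Feb 13 can only be covered by Ivanova and Tran, so that assignment is forced.
Picking the cheapest available tutor for each shift independently would cost $884, but that ignores the shift limits.
An optimal schedule: Feb 11→Ferraro+Zhao, Feb 12→Ivanova, Feb 13→Ivanova+Tran, Feb 14→Tran, Feb 15→Zhao, Feb 16→Ferraro.
Total: 114 + 108 + 110 + 110 + 116 + 116 + 108 + 114 = $896.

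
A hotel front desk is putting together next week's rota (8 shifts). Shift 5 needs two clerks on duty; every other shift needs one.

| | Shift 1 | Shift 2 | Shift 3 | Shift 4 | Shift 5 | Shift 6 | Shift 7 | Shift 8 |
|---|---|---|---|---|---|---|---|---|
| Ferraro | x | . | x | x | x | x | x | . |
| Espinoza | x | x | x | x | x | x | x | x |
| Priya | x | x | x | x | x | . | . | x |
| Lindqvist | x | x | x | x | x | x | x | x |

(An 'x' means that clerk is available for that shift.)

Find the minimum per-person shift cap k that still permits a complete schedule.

With 4 clerks and 9 worker-slots to fill, someone must work at least ⌈9/4⌉ = 3 shifts, so k ≥ 3.
k = 3 works: Shift 1→Ferraro, Shift 2→Espinoza, Shift 3→Espinoza, Shift 4→Priya, Shift 5→Priya+Lindqvist, Shift 6→Ferraro, Shift 7→Ferraro, Shift 8→Espinoza.
Loads: Ferraro 3, Espinoza 3, Priya 2, Lindqvist 1 — all ≤ 3.

3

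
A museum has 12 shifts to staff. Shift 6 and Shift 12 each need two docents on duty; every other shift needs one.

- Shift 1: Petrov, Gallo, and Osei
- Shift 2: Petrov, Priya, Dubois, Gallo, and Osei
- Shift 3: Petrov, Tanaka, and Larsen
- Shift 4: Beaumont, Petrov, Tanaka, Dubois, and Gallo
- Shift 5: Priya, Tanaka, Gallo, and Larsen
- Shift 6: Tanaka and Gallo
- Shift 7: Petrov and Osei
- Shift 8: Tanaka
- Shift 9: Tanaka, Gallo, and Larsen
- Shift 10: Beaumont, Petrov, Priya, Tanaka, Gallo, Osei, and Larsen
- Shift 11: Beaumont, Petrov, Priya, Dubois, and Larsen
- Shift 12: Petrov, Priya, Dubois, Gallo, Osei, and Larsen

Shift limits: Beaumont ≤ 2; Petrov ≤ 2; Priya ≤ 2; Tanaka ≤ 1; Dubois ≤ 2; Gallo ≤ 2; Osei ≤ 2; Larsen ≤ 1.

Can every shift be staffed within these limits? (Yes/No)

No

Total capacity is 14 and 14 slots are needed, so capacity alone doesn't rule it out.
Shifts {Shift 6, Shift 8} need 3 worker-slots in total, but the docents available for any of those shifts (Tanaka and Gallo) can supply at most 2 among them. So no valid schedule exists.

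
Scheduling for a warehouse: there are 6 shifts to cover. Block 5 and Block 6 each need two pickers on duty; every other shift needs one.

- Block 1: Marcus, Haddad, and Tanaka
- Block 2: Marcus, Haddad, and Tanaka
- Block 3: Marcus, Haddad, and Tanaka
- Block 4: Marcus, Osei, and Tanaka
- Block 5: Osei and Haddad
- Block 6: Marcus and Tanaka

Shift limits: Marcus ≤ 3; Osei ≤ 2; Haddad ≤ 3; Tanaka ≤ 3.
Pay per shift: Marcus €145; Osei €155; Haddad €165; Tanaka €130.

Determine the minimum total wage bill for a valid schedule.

Block 5 can only be covered by Osei and Haddad, so that assignment is forced.
Block 6 can only be covered by Marcus and Tanaka, so that assignment is forced.
Picking the cheapest available picker for each shift independently would cost €1115, but that ignores the shift limits.
An optimal schedule: Block 1→Tanaka, Block 2→Tanaka, Block 3→Marcus, Block 4→Marcus, Block 5→Osei+Haddad, Block 6→Tanaka+Marcus.
Total: 130 + 130 + 145 + 145 + 155 + 165 + 130 + 145 = €1145.

€1145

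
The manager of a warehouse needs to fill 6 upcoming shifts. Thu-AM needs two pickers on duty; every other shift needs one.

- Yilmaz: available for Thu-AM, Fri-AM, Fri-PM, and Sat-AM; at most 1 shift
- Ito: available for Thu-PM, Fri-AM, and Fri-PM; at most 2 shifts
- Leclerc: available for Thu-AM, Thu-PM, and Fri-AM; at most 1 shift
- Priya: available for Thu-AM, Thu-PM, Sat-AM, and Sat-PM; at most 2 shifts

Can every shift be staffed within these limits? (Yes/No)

No

Total capacity is 1+2+1+2 = 6 but 7 worker-slots are needed — infeasible.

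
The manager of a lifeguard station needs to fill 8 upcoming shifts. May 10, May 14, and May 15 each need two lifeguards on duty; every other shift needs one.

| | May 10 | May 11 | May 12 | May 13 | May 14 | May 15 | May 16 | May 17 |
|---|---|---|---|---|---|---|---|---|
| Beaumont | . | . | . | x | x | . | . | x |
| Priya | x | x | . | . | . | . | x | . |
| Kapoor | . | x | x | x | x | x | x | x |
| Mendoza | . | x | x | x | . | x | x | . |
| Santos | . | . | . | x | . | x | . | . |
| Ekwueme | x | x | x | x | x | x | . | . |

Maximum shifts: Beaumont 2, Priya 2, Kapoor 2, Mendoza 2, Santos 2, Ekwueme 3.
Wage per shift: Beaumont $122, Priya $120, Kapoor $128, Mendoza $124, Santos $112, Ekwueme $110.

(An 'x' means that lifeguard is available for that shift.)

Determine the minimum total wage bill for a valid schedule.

$1286

May 10 can only be covered by Priya and Ekwueme, so that assignment is forced.
Picking the cheapest available lifeguard for each shift independently would cost $1256, but that ignores the shift limits.
An optimal schedule: May 10→Ekwueme+Priya, May 11→Mendoza, May 12→Ekwueme, May 13→Santos, May 14→Ekwueme+Beaumont, May 15→Santos+Mendoza, May 16→Priya, May 17→Beaumont.
Total: 110 + 120 + 124 + 110 + 112 + 110 + 122 + 112 + 124 + 120 + 122 = $1286.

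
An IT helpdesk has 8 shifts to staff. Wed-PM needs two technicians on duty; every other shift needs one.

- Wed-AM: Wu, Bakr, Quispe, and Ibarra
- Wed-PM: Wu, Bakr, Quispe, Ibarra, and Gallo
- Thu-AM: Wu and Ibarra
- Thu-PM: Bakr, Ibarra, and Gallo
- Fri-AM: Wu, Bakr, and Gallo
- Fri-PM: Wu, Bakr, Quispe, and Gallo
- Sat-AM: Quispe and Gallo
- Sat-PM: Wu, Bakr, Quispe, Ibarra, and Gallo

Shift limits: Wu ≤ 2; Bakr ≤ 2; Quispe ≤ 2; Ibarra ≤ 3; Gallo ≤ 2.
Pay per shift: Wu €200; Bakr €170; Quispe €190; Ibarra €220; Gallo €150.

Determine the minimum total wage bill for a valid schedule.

€1640

Picking the cheapest available technician for each shift independently would cost €1440, but that ignores the shift limits.
An optimal schedule: Wed-AM→Bakr, Wed-PM→Wu+Ibarra, Thu-AM→Wu, Thu-PM→Gallo, Fri-AM→Bakr, Fri-PM→Quispe, Sat-AM→Gallo, Sat-PM→Quispe.
Total: 170 + 200 + 220 + 200 + 150 + 170 + 190 + 150 + 190 = €1640.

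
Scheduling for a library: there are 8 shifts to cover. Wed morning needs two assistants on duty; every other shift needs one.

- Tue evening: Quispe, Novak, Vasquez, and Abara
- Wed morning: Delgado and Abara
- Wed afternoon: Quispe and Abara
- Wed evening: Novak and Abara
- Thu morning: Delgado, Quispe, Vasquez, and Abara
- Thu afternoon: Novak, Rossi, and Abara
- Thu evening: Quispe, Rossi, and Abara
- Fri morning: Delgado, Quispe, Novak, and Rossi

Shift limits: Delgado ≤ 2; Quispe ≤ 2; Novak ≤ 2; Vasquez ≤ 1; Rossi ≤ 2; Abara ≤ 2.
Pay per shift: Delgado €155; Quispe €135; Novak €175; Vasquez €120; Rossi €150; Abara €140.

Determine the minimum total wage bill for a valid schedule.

€1280

Wed morning can only be covered by Delgado and Abara, so that assignment is forced.
Picking the cheapest available assistant for each shift independently would cost €1220, but that ignores the shift limits.
An optimal schedule: Tue evening→Vasquez, Wed morning→Abara+Delgado, Wed afternoon→Quispe, Wed evening→Abara, Thu morning→Delgado, Thu afternoon→Rossi, Thu evening→Quispe, Fri morning→Rossi.
Total: 120 + 140 + 155 + 135 + 140 + 155 + 150 + 135 + 150 = €1280.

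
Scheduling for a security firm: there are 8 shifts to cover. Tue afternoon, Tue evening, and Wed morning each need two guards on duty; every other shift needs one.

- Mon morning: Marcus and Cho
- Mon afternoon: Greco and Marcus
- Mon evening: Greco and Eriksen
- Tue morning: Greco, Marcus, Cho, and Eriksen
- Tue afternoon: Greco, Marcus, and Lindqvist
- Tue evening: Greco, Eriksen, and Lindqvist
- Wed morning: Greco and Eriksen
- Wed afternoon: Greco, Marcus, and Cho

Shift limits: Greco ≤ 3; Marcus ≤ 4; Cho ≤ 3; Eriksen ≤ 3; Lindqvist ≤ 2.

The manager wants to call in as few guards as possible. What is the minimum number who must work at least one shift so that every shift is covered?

11 slots to fill and no one can take more than 4, so at least ⌈11/4⌉ = 3 guards are needed.
Any 3 guards together have capacity at most 4+3+3 = 10 < 11 slots, so 3 can never suffice.
Greco, Marcus, Cho, and Eriksen alone can cover everything: Mon morning→Marcus, Mon afternoon→Marcus, Mon evening→Eriksen, Tue morning→Cho, Tue afternoon→Greco+Marcus, Tue evening→Greco+Eriksen, Wed morning→Greco+Eriksen, Wed afternoon→Marcus.

4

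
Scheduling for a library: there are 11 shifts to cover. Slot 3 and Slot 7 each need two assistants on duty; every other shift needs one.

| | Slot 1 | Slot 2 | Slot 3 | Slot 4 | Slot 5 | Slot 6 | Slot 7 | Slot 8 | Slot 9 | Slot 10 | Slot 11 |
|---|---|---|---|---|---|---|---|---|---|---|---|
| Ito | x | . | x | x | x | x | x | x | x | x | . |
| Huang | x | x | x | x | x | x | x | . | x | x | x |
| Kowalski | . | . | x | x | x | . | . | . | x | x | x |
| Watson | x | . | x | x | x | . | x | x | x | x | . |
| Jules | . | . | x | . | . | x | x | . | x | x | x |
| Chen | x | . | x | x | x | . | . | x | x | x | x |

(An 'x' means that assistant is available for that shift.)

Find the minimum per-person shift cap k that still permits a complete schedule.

With 6 assistants and 13 worker-slots to fill, someone must work at least ⌈13/6⌉ = 3 shifts, so k ≥ 3.
k = 3 works: Slot 1→Ito, Slot 2→Huang, Slot 3→Watson+Jules, Slot 4→Huang, Slot 5→Kowalski, Slot 6→Ito, Slot 7→Watson+Jules, Slot 8→Ito, Slot 9→Kowalski, Slot 10→Kowalski, Slot 11→Huang.
Loads: Ito 3, Huang 3, Kowalski 3, Watson 2, Jules 2, Chen 0 — all ≤ 3.

3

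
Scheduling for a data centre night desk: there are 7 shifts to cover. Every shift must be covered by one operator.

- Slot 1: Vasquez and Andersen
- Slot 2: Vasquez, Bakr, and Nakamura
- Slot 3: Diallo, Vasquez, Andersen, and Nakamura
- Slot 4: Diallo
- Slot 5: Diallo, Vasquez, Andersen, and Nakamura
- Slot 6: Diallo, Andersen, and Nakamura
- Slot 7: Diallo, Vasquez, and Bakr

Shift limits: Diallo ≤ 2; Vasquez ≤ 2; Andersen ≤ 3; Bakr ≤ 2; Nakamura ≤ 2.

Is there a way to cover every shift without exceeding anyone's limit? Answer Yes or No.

Yes

Slot 4 can only be covered by Diallo, so that assignment is forced.
One valid schedule: Slot 1→Vasquez, Slot 2→Vasquez, Slot 3→Andersen, Slot 4→Diallo, Slot 5→Andersen, Slot 6→Diallo, Slot 7→Bakr.
Loads: Diallo 2/2, Vasquez 2/2, Andersen 2/3, Bakr 1/2, Nakamura 0/2 — all within limits.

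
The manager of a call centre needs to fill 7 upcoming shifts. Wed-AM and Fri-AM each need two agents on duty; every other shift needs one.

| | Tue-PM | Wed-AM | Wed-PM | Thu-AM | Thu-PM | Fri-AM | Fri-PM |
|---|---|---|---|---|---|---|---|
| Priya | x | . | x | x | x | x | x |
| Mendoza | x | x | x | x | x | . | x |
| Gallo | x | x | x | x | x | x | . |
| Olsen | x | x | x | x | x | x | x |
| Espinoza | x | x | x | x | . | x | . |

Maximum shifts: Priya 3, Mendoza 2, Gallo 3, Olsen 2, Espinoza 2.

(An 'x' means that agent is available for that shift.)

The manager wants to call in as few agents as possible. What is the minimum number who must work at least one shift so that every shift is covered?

4

9 slots to fill and no one can take more than 3, so at least ⌈9/3⌉ = 3 agents are needed.
Any 3 agents together have capacity at most 3+3+2 = 8 < 9 slots, so 3 can never suffice.
Priya, Mendoza, Gallo, and Olsen alone can cover everything: Tue-PM→Priya, Wed-AM→Mendoza+Gallo, Wed-PM→Mendoza, Thu-AM→Gallo, Thu-PM→Olsen, Fri-AM→Priya+Gallo, Fri-PM→Priya.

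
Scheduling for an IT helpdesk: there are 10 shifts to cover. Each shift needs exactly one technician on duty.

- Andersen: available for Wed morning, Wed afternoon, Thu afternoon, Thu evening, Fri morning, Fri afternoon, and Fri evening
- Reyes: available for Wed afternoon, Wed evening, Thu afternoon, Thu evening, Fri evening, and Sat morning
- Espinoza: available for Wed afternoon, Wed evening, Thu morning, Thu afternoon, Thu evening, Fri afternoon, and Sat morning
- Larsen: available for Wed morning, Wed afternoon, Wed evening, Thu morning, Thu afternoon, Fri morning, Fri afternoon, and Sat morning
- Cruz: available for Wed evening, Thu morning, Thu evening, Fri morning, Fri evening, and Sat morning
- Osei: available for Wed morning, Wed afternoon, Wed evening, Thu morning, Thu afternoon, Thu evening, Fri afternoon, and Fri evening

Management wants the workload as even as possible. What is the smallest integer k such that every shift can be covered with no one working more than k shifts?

2

With 6 technicians and 10 worker-slots to fill, someone must work at least ⌈10/6⌉ = 2 shifts, so k ≥ 2.
k = 2 works: Wed morning→Andersen, Wed afternoon→Larsen, Wed evening→Larsen, Thu morning→Espinoza, Thu afternoon→Osei, Thu evening→Cruz, Fri morning→Andersen, Fri afternoon→Espinoza, Fri evening→Reyes, Sat morning→Reyes.
Loads: Andersen 2, Reyes 2, Espinoza 2, Larsen 2, Cruz 1, Osei 1 — all ≤ 2.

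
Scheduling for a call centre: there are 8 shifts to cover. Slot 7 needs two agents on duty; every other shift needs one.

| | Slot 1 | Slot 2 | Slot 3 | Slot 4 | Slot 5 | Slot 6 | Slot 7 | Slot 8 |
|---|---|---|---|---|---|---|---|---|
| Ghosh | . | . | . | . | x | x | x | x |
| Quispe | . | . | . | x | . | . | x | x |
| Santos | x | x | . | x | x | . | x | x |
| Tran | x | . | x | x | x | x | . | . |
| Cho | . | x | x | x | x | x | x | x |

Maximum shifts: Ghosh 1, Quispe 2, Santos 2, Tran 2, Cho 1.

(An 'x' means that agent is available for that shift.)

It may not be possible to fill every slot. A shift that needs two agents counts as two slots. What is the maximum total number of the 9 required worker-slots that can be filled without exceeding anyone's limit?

8

Total capacity across all agents is 1+2+2+2+1 = 8, and 9 slots are needed, so at most 8 can be filled.
An assignment achieving 8: Slot 1→Santos, Slot 2→Santos, Slot 3→Tran, Slot 4→Quispe, Slot 5→Tran, Slot 6→Ghosh, Slot 7→Quispe+Cho.
Loads: Ghosh 1/1, Quispe 2/2, Santos 2/2, Tran 2/2, Cho 1/1.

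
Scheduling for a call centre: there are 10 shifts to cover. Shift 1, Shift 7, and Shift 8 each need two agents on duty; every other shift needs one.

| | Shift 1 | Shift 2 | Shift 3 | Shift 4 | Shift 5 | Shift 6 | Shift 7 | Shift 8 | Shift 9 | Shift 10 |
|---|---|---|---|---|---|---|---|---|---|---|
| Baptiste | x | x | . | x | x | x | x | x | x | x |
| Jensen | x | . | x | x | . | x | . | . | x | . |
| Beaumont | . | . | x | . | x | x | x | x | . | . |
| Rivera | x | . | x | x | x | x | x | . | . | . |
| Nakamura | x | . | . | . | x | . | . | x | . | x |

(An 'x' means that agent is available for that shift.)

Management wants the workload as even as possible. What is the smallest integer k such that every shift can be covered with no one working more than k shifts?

3

With 5 agents and 13 worker-slots to fill, someone must work at least ⌈13/5⌉ = 3 shifts, so k ≥ 3.
k = 3 works: Shift 1→Rivera+Nakamura, Shift 2→Baptiste, Shift 3→Jensen, Shift 4→Jensen, Shift 5→Beaumont, Shift 6→Jensen, Shift 7→Beaumont+Rivera, Shift 8→Beaumont+Nakamura, Shift 9→Baptiste, Shift 10→Baptiste.
Loads: Baptiste 3, Jensen 3, Beaumont 3, Rivera 2, Nakamura 2 — all ≤ 3.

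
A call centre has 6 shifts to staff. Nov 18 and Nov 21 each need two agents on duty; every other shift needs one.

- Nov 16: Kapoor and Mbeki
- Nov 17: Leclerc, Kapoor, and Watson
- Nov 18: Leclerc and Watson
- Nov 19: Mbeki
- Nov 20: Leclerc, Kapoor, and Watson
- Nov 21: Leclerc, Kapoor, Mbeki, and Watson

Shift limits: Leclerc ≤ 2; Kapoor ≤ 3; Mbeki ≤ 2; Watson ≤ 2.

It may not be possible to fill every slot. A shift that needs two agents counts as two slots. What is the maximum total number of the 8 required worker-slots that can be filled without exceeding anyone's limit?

8

Total capacity across all agents is 2+3+2+2 = 9, and 8 slots are needed, so at most 8 can be filled.
An assignment achieving 8: Nov 16→Kapoor, Nov 17→Leclerc, Nov 18→Leclerc+Watson, Nov 19→Mbeki, Nov 20→Kapoor, Nov 21→Kapoor+Mbeki.
Loads: Leclerc 2/2, Kapoor 3/3, Mbeki 2/2, Watson 1/2.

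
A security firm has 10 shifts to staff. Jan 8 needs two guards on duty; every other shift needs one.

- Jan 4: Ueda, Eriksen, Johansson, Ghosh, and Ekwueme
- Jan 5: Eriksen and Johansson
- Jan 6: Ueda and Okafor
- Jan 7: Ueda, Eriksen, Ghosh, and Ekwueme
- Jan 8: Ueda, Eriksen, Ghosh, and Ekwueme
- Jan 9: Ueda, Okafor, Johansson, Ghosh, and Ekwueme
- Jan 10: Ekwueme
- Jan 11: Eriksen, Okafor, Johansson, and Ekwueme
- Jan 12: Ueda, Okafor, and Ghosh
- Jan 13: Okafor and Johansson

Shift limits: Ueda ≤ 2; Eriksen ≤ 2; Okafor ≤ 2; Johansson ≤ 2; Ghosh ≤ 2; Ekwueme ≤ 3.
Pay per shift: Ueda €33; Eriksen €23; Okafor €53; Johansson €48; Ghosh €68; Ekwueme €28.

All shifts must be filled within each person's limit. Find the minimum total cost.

€398

Jan 10 can only be covered by Ekwueme, so that assignment is forced.
Picking the cheapest available guard for each shift independently would cost €313, but that ignores the shift limits.
An optimal schedule: Jan 4→Johansson, Jan 5→Eriksen, Jan 6→Ueda, Jan 7→Ekwueme, Jan 8→Eriksen+Ekwueme, Jan 9→Okafor, Jan 10→Ekwueme, Jan 11→Okafor, Jan 12→Ueda, Jan 13→Johansson.
Total: 48 + 23 + 33 + 28 + 23 + 28 + 53 + 28 + 53 + 33 + 48 = €398.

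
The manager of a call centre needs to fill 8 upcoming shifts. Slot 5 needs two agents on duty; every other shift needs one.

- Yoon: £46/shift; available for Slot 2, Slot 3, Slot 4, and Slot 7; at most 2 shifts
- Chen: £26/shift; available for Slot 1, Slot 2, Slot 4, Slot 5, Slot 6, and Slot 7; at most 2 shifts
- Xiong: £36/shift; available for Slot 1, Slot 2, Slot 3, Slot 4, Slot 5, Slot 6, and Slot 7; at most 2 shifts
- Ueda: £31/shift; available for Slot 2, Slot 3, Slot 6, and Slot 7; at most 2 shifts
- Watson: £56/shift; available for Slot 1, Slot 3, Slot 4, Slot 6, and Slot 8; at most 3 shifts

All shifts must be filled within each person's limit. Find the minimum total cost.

£334

Slot 5 can only be covered by Chen and Xiong, so that assignment is forced.
Slot 8 can only be covered by Watson, so that assignment is forced.
Picking the cheapest available agent for each shift independently would cost £279, but that ignores the shift limits.
An optimal schedule: Slot 1→Chen, Slot 2→Yoon, Slot 3→Yoon, Slot 4→Xiong, Slot 5→Chen+Xiong, Slot 6→Ueda, Slot 7→Ueda, Slot 8→Watson.
Total: 26 + 46 + 46 + 36 + 26 + 36 + 31 + 31 + 56 = £334.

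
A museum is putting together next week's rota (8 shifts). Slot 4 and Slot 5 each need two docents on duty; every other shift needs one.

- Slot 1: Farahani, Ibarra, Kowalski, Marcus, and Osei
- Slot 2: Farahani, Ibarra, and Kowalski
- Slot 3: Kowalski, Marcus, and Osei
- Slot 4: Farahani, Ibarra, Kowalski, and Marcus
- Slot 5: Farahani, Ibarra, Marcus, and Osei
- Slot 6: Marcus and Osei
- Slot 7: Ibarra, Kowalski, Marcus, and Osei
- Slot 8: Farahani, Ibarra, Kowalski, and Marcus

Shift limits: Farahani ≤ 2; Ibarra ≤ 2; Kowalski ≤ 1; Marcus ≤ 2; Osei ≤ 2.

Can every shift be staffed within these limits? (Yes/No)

Total capacity is 2+2+1+2+2 = 9 but 10 worker-slots are needed — infeasible.

No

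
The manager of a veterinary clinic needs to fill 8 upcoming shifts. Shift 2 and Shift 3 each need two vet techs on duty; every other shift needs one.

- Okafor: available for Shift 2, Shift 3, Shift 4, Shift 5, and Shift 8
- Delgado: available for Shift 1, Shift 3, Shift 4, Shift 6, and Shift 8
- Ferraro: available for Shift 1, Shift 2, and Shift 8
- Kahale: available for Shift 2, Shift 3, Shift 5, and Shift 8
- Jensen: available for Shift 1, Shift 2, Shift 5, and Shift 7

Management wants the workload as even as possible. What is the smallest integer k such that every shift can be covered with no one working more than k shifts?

2

With 5 vet techs and 10 worker-slots to fill, someone must work at least ⌈10/5⌉ = 2 shifts, so k ≥ 2.
k = 2 works: Shift 1→Delgado, Shift 2→Ferraro+Jensen, Shift 3→Okafor+Kahale, Shift 4→Okafor, Shift 5→Kahale, Shift 6→Delgado, Shift 7→Jensen, Shift 8→Ferraro.
Loads: Okafor 2, Delgado 2, Ferraro 2, Kahale 2, Jensen 2 — all ≤ 2.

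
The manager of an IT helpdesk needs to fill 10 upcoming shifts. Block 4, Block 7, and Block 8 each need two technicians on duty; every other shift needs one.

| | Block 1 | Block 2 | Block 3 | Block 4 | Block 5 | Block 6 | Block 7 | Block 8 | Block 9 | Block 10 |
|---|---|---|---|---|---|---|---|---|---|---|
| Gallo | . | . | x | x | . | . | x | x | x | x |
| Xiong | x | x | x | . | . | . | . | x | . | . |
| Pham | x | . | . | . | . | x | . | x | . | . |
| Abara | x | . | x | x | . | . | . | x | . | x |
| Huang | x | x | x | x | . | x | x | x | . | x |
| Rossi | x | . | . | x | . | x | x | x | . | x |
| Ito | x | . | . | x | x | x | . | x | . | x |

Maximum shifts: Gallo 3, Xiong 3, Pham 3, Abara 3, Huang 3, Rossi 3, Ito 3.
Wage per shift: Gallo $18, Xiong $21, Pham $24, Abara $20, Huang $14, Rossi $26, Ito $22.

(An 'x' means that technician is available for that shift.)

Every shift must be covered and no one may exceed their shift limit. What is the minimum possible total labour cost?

$241

Block 5 can only be covered by Ito, so that assignment is forced.
Block 9 can only be covered by Gallo, so that assignment is forced.
Picking the cheapest available technician for each shift independently would cost $206, but that ignores the shift limits.
An optimal schedule: Block 1→Xiong, Block 2→Huang, Block 3→Xiong, Block 4→Gallo+Abara, Block 5→Ito, Block 6→Huang, Block 7→Huang+Gallo, Block 8→Abara+Xiong, Block 9→Gallo, Block 10→Abara.
Total: 21 + 14 + 21 + 18 + 20 + 22 + 14 + 14 + 18 + 20 + 21 + 18 + 20 = $241.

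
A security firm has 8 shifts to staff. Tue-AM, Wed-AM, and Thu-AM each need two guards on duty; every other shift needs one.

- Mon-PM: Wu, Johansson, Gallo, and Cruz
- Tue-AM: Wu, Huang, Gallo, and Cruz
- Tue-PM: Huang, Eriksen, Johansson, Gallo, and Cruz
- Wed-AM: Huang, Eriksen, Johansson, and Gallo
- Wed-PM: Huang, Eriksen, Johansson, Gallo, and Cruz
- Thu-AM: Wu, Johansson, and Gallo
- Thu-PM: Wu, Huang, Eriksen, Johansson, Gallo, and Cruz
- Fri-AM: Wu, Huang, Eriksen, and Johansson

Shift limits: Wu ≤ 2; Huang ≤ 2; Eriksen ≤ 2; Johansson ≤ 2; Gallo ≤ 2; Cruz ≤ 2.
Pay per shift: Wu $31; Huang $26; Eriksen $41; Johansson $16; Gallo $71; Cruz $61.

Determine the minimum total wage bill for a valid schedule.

Picking the cheapest available guard for each shift independently would cost $226, but that ignores the shift limits.
An optimal schedule: Mon-PM→Johansson, Tue-AM→Wu+Cruz, Tue-PM→Huang, Wed-AM→Eriksen+Gallo, Wed-PM→Eriksen, Thu-AM→Johansson+Wu, Thu-PM→Cruz, Fri-AM→Huang.
Total: 16 + 31 + 61 + 26 + 41 + 71 + 41 + 16 + 31 + 61 + 26 = $421.

$421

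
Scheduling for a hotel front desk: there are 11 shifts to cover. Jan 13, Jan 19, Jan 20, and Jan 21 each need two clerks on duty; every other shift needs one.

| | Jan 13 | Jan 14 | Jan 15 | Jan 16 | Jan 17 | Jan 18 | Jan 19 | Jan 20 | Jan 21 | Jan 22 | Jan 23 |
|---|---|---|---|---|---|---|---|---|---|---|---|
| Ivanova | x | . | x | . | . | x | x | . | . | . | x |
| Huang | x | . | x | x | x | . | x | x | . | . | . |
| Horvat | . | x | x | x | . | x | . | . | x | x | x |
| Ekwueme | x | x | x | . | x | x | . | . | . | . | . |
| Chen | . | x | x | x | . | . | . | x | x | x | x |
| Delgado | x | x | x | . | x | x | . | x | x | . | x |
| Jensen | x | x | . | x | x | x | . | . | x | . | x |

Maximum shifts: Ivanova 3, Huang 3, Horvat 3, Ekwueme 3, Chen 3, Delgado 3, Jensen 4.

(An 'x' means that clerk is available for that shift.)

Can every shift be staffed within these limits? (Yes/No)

Yes

Jan 19 can only be covered by Ivanova and Huang, so that assignment is forced.
One valid schedule: Jan 13→Ekwueme+Delgado, Jan 14→Horvat, Jan 15→Horvat, Jan 16→Huang, Jan 17→Ekwueme, Jan 18→Ivanova, Jan 19→Ivanova+Huang, Jan 20→Huang+Chen, Jan 21→Chen+Delgado, Jan 22→Horvat, Jan 23→Ivanova.
Loads: Ivanova 3/3, Huang 3/3, Horvat 3/3, Ekwueme 2/3, Chen 2/3, Delgado 2/3, Jensen 0/4 — all within limits.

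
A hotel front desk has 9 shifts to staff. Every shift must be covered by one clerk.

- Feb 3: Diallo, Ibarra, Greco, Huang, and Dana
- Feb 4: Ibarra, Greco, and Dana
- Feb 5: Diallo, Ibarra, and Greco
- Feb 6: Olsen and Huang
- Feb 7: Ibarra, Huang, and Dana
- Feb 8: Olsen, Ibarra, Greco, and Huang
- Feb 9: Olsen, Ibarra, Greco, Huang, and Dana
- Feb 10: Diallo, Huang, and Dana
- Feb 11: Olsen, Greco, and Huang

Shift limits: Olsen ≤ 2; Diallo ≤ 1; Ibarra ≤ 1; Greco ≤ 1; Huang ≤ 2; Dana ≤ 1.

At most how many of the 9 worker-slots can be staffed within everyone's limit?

8

Total capacity across all clerks is 2+1+1+1+2+1 = 8, and 9 slots are needed, so at most 8 can be filled.
An assignment achieving 8: Feb 3→Dana, Feb 4→Ibarra, Feb 5→Diallo, Feb 6→Olsen, Feb 7→Huang, Feb 8→Greco, Feb 10→Huang, Feb 11→Olsen.
Loads: Olsen 2/2, Diallo 1/1, Ibarra 1/1, Greco 1/1, Huang 2/2, Dana 1/1.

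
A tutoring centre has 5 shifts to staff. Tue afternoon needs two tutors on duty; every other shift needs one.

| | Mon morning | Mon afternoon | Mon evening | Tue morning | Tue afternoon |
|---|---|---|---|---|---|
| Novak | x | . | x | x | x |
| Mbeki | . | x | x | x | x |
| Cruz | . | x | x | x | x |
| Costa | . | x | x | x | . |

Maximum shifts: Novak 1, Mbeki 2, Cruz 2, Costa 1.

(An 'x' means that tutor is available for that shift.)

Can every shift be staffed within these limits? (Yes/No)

Yes

Mon morning can only be covered by Novak, so that assignment is forced.
One valid schedule: Mon morning→Novak, Mon afternoon→Mbeki, Mon evening→Cruz, Tue morning→Costa, Tue afternoon→Mbeki+Cruz.
Loads: Novak 1/1, Mbeki 2/2, Cruz 2/2, Costa 1/1 — all within limits.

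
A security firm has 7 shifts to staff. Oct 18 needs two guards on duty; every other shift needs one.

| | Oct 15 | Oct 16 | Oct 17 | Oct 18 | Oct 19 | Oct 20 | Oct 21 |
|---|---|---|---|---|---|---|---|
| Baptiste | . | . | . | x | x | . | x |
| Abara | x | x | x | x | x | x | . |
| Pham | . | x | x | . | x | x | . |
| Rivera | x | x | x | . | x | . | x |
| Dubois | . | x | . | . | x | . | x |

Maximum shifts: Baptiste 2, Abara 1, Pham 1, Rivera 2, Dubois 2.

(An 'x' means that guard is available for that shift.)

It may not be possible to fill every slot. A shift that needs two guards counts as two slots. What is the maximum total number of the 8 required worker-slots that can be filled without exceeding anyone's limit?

Total capacity across all guards is 2+1+1+2+2 = 8, and 8 slots are needed, so at most 8 can be filled.
An assignment achieving 8: Oct 15→Rivera, Oct 16→Dubois, Oct 17→Rivera, Oct 18→Baptiste+Abara, Oct 19→Dubois, Oct 20→Pham, Oct 21→Baptiste.
Loads: Baptiste 2/2, Abara 1/1, Pham 1/1, Rivera 2/2, Dubois 2/2.

8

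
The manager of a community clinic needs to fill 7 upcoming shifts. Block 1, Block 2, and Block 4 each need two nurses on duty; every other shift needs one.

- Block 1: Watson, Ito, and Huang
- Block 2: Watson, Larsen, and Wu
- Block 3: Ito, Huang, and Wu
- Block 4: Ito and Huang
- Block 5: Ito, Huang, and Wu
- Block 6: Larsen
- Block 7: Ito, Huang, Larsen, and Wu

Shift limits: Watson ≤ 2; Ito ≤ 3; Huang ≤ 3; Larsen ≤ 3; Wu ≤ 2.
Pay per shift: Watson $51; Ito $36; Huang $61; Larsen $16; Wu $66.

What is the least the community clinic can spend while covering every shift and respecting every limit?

Block 4 can only be covered by Ito and Huang, so that assignment is forced.
Block 6 can only be covered by Larsen, so that assignment is forced.
Picking the cheapest available nurse for each shift independently would cost $355, but that ignores the shift limits.
An optimal schedule: Block 1→Ito+Watson, Block 2→Larsen+Watson, Block 3→Ito, Block 4→Ito+Huang, Block 5→Huang, Block 6→Larsen, Block 7→Larsen.
Total: 36 + 51 + 16 + 51 + 36 + 36 + 61 + 61 + 16 + 16 = $380.

$380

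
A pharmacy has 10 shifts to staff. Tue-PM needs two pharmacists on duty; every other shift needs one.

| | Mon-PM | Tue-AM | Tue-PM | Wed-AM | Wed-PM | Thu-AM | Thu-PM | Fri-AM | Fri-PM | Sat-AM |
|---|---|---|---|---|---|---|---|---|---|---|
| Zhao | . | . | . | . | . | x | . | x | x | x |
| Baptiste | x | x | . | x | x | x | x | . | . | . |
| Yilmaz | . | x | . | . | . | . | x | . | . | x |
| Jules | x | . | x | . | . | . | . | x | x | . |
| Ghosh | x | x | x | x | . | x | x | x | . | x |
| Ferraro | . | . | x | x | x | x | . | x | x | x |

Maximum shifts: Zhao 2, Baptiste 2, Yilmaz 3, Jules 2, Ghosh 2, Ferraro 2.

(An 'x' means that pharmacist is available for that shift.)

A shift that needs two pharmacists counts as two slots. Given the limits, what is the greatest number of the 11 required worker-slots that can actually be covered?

11

Total capacity across all pharmacists is 2+2+3+2+2+2 = 13, and 11 slots are needed, so at most 11 can be filled.
An assignment achieving 11: Mon-PM→Baptiste, Tue-AM→Yilmaz, Tue-PM→Jules+Ghosh, Wed-AM→Ghosh, Wed-PM→Baptiste, Thu-AM→Zhao, Thu-PM→Yilmaz, Fri-AM→Jules, Fri-PM→Zhao, Sat-AM→Yilmaz.
Loads: Zhao 2/2, Baptiste 2/2, Yilmaz 3/3, Jules 2/2, Ghosh 2/2, Ferraro 0/2.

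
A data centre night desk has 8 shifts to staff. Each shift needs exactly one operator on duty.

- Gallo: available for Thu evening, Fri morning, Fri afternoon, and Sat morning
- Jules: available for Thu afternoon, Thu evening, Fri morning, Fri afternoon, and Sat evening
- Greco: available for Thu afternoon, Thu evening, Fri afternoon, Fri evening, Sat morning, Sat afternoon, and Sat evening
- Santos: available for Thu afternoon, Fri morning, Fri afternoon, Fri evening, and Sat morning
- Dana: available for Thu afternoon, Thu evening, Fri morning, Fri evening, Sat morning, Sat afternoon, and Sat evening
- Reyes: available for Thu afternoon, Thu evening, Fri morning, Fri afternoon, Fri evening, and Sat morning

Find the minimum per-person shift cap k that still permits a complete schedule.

2

With 6 operators and 8 worker-slots to fill, someone must work at least ⌈8/6⌉ = 2 shifts, so k ≥ 2.
k = 2 works: Thu afternoon→Jules, Thu evening→Gallo, Fri morning→Gallo, Fri afternoon→Santos, Fri evening→Greco, Sat morning→Santos, Sat afternoon→Greco, Sat evening→Jules.
Loads: Gallo 2, Jules 2, Greco 2, Santos 2, Dana 0, Reyes 0 — all ≤ 2.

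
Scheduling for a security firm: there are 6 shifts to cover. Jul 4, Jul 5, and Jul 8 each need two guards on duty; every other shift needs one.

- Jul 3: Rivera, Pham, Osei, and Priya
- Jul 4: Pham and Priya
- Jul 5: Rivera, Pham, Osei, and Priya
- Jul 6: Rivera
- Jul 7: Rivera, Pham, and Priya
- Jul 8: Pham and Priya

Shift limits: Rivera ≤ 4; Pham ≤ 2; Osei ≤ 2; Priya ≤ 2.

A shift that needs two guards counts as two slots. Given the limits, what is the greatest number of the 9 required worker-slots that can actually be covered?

Total capacity across all guards is 4+2+2+2 = 10, and 9 slots are needed, so at most 9 can be filled.
An assignment achieving 9: Jul 3→Rivera, Jul 4→Pham+Priya, Jul 5→Rivera+Osei, Jul 6→Rivera, Jul 7→Rivera, Jul 8→Pham+Priya.
Loads: Rivera 4/4, Pham 2/2, Osei 1/2, Priya 2/2.

9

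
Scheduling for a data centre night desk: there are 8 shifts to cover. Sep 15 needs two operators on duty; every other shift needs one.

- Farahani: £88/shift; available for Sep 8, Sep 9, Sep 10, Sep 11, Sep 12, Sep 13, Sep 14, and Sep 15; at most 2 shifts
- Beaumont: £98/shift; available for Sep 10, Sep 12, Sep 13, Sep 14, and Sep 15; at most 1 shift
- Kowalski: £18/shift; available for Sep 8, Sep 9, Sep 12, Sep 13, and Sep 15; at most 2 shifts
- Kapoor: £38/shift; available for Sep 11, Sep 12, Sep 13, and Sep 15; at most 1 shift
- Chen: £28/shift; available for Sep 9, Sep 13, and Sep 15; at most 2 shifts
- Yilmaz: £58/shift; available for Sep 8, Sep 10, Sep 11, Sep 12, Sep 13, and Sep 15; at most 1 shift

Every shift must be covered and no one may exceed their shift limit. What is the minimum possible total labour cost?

£462

Picking the cheapest available operator for each shift independently would cost £302, but that ignores the shift limits.
An optimal schedule: Sep 8→Farahani, Sep 9→Kowalski, Sep 10→Beaumont, Sep 11→Kapoor, Sep 12→Kowalski, Sep 13→Chen, Sep 14→Farahani, Sep 15→Chen+Yilmaz.
Total: 88 + 18 + 98 + 38 + 18 + 28 + 88 + 28 + 58 = £462.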